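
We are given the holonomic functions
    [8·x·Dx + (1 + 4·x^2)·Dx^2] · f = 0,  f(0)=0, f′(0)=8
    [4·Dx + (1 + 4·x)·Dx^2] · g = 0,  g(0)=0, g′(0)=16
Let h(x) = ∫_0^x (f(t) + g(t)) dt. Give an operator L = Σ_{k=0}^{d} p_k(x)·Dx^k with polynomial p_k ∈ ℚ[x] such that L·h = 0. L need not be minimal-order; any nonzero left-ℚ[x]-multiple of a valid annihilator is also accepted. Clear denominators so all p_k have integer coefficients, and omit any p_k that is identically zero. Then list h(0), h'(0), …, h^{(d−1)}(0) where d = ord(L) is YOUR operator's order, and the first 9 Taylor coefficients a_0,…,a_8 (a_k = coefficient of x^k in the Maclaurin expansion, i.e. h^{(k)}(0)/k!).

f: a_k = 0, 8, 0, -32/3, 0, 128/5, 0, -512/7, 0, …
g: a_k = 0, 16, -32, 256/3, -256, 4096/5, -8192/3, 65536/7, -32768, …
Sum ⇒ L₀ = lclm(L_f,L_g) in ℚ(x)⟨Dx⟩.
h=∫₀ˣh₀: take L = L₀·Dx.
L = (-8 - 96·x + 96·x^2 + 128·x^3)·Dx^2 + (-10 - 16·x - 72·x^2 + 192·x^3 + 256·x^4)·Dx^3 + (-1 - 2·x + 8·x^2 + 8·x^3 + 48·x^4 + 64·x^5)·Dx^4  (order 4).
h: a_k = 0, 0, 12, -32/3, 56/3, -256/5, 704/5, -8192/21, 8128/7, …
ICs: h(0) = 0, h′(0) = 0, h′′(0) = 24, h′′′(0) = -64.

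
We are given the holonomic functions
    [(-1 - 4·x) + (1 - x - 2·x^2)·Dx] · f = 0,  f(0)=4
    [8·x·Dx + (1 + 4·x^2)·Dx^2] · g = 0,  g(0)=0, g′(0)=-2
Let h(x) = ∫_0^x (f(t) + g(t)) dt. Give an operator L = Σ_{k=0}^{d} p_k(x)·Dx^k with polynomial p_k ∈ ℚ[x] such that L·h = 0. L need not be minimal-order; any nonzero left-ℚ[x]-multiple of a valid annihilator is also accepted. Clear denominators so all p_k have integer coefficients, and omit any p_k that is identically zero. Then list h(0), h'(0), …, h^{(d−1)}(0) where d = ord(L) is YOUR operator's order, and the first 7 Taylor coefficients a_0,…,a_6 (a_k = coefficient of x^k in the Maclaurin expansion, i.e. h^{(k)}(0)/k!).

L = (-24 + 96·x + 864·x^2 + 1536·x^3 + 3264·x^4 + 768·x^6)·Dx^2 + (19 + 80·x + 100·x^2 + 544·x^3 + 1424·x^4 + 2368·x^5 + 192·x^6 + 768·x^7)·Dx^3 + (-3 - 7·x - 32·x^2 + 28·x^3 - 24·x^4 + 240·x^5 + 256·x^6 + 64·x^7 + 128·x^8)·Dx^4  (order 4).
h: a_k = 0, 4, 1, 4, 17/3, 44/5, 194/15, …
ICs: h(0) = 0, h′(0) = 4, h′′(0) = 2, h′′′(0) = 24.

f: a_k = 4, 4, 12, 20, 44, 84, 172, …
g: a_k = 0, -2, 0, 8/3, 0, -32/5, 0, …
L₀ := lclm(L_f,L_g); ord L₀ ≤ 1+2.
∫: right-multiply L₀ by Dx.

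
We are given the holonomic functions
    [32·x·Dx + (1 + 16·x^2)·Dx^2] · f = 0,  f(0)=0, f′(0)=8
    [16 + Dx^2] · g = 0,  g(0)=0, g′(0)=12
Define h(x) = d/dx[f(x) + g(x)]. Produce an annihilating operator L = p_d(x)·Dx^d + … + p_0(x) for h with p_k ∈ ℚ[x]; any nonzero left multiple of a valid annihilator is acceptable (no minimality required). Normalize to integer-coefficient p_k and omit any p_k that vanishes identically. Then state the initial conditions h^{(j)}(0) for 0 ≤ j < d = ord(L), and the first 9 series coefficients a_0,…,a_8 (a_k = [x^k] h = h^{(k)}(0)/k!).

f: a_k = 0, 8, 0, -128/3, 0, 2048/5, 0, -32768/7, 0, …
g: a_k = 0, 12, 0, -32, 0, 128/5, 0, -1024/105, 0, …
h₀=f+g: left-lcm gives L₀, ord ≤ 4.
h=h₀': d/dx-closure on L₀ ⇒ L.
L = (-5632·x + 114688·x^3 + 131072·x^5) + (-16 + 1792·x^2 + 36864·x^4 + 65536·x^6)·Dx + (-352·x + 7168·x^3 + 8192·x^5)·Dx^2 + (-1 + 112·x^2 + 2304·x^4 + 4096·x^6)·Dx^3  (order 3).
h: a_k = 20, 0, -224, 0, 2176, 0, -492544/15, 0, 55052288/105, …
ICs: h(0) = 20, h′(0) = 0, h′′(0) = -448.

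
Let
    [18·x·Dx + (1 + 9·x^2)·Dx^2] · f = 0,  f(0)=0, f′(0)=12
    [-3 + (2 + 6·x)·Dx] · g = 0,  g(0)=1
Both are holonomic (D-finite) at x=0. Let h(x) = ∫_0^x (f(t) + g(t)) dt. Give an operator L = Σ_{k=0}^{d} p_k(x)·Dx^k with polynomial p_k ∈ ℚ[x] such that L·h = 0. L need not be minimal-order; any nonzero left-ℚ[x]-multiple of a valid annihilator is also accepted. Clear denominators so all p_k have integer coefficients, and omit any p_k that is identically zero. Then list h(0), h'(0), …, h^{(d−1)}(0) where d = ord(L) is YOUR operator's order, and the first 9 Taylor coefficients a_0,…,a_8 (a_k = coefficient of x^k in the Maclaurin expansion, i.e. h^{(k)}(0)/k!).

L = (-36 - 270·x + 972·x^2 + 1458·x^3)·Dx^2 + (-33 - 144·x + 270·x^2 + 3888·x^3 + 5103·x^4)·Dx^3 + (-2 + 18·x + 108·x^2 + 324·x^3 + 1134·x^4 + 1458·x^5)·Dx^4  (order 4).
h: a_k = 0, 1, 27/4, -3/8, -549/64, -81/128, 85779/2560, -2187/1024, -17410707/114688, …
ICs: h(0) = 0, h′(0) = 1, h′′(0) = 27/2, h′′′(0) = -9/4.

f: a_k = 0, 12, 0, -36, 0, 972/5, 0, -8748/7, 0, …
g: a_k = 1, 3/2, -9/8, 27/16, -405/128, 1701/256, -15309/1024, 72171/2048, -2814669/32768, …
h₀=f+g: left-lcm gives L₀, ord ≤ 3.
Integrate: L := L₀·Dx.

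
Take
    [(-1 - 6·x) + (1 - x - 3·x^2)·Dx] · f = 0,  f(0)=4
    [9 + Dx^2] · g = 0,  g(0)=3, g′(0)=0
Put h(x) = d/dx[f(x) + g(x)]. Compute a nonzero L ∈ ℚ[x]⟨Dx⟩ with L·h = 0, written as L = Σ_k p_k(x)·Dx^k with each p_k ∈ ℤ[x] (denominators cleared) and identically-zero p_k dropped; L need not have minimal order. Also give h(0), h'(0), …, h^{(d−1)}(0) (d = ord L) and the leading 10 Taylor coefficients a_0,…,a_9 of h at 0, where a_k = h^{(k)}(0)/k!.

L = (1584 + 7614·x + 25326·x^2 + 15390·x^3 + 26730·x^4 + 13122·x^5 + 13122·x^6) + (-153 - 819·x + 918·x^2 + 2133·x^3 + 1620·x^4 + 3645·x^5 + 5103·x^6 + 4374·x^7)·Dx + (176 + 846·x + 2814·x^2 + 1710·x^3 + 2970·x^4 + 1458·x^5 + 1458·x^6)·Dx^2 + (-17 - 91·x + 102·x^2 + 237·x^3 + 180·x^4 + 405·x^5 + 567·x^6 + 486·x^7)·Dx^3  (order 3).
h: a_k = 4, 5, 84, 689/2, 800, 92391/40, 6076, 9105547/560, 41724, 480791413/4480, …
ICs: h(0) = 4, h′(0) = 5, h′′(0) = 168.

f: a_k = 4, 4, 16, 28, 76, 160, 388, 868, 2032, 4636, …
g: a_k = 3, 0, -27/2, 0, 81/8, 0, -243/80, 0, 2187/4480, 0, …
h₀=f+g: left-lcm gives L₀, ord ≤ 3.
h₀' ⇒ L via d/dx closure of L₀.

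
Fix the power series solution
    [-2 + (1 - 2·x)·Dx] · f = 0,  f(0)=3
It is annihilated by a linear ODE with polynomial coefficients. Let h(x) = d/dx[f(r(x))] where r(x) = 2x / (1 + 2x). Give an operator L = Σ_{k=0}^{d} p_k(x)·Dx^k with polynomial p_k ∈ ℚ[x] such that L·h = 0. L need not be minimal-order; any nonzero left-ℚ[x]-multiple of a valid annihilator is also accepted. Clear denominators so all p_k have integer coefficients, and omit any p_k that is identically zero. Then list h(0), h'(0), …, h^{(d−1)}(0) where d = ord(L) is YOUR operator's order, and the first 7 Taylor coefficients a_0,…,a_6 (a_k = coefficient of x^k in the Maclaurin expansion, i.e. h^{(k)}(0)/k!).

f: a_k = 3, 6, 12, 24, 48, 96, 192, …
f∘r: x↦r, Dx↦Dx/r' in L_f ⇒ L₀.
h₀' ⇒ L via d/dx closure of L₀.
L = 4 + (-1 + 2·x)·Dx  (order 1).
h: a_k = 12, 48, 144, 384, 960, 2304, 5376, …
ICs: h(0) = 12.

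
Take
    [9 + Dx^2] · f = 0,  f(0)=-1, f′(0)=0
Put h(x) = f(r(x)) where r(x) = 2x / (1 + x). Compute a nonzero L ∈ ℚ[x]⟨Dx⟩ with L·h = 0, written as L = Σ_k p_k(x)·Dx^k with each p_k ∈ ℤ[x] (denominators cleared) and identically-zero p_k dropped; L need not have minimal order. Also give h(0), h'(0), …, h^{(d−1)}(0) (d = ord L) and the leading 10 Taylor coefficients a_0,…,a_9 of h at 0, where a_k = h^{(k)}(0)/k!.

L = 36 + (2 + 6·x + 6·x^2 + 2·x^3)·Dx + (1 + 4·x + 6·x^2 + 4·x^3 + x^4)·Dx^2  (order 2).
h: a_k = -1, 0, 18, -36, 0, 144, -1926/5, 2916/5, -3114/7, -14544/35, …
ICs: h(0) = -1, h′(0) = 0.

f: a_k = -1, 0, 9/2, 0, -27/8, 0, 81/80, 0, -729/4480, 0, …
f∘r: x↦r, Dx↦Dx/r' in L_f ⇒ L₀.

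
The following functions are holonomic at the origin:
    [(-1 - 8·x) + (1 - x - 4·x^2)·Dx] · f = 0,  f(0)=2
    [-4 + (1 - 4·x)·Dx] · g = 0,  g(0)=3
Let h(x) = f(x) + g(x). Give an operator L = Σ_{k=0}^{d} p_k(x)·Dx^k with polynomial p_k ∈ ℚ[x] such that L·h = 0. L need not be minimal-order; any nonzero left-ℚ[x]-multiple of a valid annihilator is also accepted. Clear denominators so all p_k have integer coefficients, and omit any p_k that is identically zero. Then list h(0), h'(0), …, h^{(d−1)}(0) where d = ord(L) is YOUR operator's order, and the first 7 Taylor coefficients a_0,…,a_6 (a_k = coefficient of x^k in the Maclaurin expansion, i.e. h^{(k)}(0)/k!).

f: a_k = 2, 2, 10, 18, 58, 130, 362, …
g: a_k = 3, 12, 48, 192, 768, 3072, 12288, …
Weyl lclm of L_f,L_g ⇒ L₀ (ord ≤ 2).
L = (8 - 288·x + 384·x^2 - 512·x^3) + (22 - 8·x - 288·x^2 + 640·x^3 - 1024·x^4)·Dx + (-3 + 23·x - 56·x^2 + 32·x^3 + 128·x^4 - 256·x^5)·Dx^2  (order 2).
h: a_k = 5, 14, 58, 210, 826, 3202, 12650, …
ICs: h(0) = 5, h′(0) = 14.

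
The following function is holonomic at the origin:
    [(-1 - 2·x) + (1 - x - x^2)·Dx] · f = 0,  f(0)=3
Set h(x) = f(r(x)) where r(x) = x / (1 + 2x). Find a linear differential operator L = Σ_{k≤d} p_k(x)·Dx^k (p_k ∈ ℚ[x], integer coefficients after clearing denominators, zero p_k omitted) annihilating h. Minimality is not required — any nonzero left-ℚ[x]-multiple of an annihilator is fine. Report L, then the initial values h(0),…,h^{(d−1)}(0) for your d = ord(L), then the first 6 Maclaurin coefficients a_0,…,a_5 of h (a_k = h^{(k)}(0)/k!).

f: a_k = 3, 3, 6, 9, 15, 24, …
Substitute x→r, Dx→(1/r')Dx; clear ⇒ L₀.
L = (-1 - 4·x) + (1 + 5·x + 7·x^2 + 2·x^3)·Dx  (order 1).
h: a_k = 3, 3, 0, -3, 9, -24, …
ICs: h(0) = 3.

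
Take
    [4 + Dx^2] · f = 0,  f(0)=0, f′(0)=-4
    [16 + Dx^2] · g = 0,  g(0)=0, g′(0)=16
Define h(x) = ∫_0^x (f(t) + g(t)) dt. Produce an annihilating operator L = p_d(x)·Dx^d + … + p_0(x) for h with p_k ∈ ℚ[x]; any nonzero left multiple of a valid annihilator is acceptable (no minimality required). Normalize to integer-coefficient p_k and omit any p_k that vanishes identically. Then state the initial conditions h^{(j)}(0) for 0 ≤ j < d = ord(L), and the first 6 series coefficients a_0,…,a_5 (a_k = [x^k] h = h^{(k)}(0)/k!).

L = 64·Dx + 20·Dx^3 + Dx^5  (order 5).
h: a_k = 0, 0, 6, 0, -10, 0, …
ICs: h(0) = 0, h′(0) = 0, h′′(0) = 12, h′′′(0) = 0, h′′′′(0) = -240.

f: a_k = 0, -4, 0, 8/3, 0, -8/15, …
g: a_k = 0, 16, 0, -128/3, 0, 512/15, …
h₀=f+g: left-lcm gives L₀, ord ≤ 4.
h=∫₀ˣh₀: take L = L₀·Dx.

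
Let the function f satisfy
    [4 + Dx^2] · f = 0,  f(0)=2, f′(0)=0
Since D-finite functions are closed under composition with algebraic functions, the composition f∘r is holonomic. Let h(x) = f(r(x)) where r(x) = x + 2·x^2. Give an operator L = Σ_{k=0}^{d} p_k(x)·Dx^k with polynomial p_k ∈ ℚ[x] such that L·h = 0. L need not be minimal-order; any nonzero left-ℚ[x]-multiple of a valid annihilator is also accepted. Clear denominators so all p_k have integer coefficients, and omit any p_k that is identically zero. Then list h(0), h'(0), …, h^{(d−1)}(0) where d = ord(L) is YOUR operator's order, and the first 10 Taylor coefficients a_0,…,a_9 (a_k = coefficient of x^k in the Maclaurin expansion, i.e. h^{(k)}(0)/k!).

L = (4 + 48·x + 192·x^2 + 256·x^3) - 4·Dx + (1 + 4·x)·Dx^2  (order 2).
h: a_k = 2, 0, -4, -16, -44/3, 32/3, 1432/45, 608/15, 3364/315, -8896/315, …
ICs: h(0) = 2, h′(0) = 0.

f: a_k = 2, 0, -4, 0, 4/3, 0, -8/45, 0, 4/315, 0, …
h₀=f(r): pull back L_f along r ⇒ L₀.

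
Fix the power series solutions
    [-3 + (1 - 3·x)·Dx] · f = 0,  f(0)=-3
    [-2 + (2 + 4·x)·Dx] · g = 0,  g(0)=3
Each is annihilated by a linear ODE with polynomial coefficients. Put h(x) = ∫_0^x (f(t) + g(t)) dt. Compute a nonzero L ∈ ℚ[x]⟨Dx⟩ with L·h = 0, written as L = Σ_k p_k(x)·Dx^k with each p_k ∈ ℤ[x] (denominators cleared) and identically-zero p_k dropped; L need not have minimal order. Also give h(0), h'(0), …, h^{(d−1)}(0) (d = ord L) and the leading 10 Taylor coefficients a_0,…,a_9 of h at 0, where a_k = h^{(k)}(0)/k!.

L = (-42 - 54·x)·Dx + (38 + 132·x + 162·x^2)·Dx^2 + (-4 - 14·x + 42·x^2 + 108·x^3)·Dx^3  (order 3).
h: a_k = 0, 0, -3, -19/2, -159/8, -1959/40, -1937/16, -35055/112, -104877/128, -280079/128, …
ICs: h(0) = 0, h′(0) = 0, h′′(0) = -6.

f: a_k = -3, -9, -27, -81, -243, -729, -2187, -6561, -19683, -59049, …
g: a_k = 3, 3, -3/2, 3/2, -15/8, 21/8, -63/16, 99/16, -1287/128, 2145/128, …
Weyl lclm of L_f,L_g ⇒ L₀ (ord ≤ 2).
Integrate: L := L₀·Dx.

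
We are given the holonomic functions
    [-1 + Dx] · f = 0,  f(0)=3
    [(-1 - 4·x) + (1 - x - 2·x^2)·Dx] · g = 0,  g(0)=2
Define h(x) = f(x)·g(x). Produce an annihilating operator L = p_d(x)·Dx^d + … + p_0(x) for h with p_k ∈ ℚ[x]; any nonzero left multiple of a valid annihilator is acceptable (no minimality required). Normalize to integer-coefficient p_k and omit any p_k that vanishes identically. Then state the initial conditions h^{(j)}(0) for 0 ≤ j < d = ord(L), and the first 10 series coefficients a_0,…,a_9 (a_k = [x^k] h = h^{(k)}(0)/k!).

L = (2 + 3·x - 2·x^2) + (-1 + x + 2·x^2)·Dx  (order 1).
h: a_k = 6, 12, 27, 52, 425/4, 2103/10, 50737/120, 88558/105, 3783419/2240, 20417113/6048, …
ICs: h(0) = 6.

f: a_k = 3, 3, 3/2, 1/2, 1/8, 1/40, 1/240, 1/1680, 1/13440, 1/120960, …
g: a_k = 2, 2, 6, 10, 22, 42, 86, 170, 342, 682, …
Sym-product of L_f,L_g gives L₀ (≤ ord 1).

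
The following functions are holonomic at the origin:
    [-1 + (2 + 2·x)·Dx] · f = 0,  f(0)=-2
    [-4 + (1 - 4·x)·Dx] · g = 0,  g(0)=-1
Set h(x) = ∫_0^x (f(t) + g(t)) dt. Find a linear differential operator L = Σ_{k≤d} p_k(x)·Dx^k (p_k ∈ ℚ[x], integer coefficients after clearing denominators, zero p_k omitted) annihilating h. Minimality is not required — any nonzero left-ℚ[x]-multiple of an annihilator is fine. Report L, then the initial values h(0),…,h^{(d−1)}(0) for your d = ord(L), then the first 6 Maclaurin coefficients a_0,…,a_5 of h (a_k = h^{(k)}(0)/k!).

L = (68 + 48·x)·Dx + (-129 - 248·x - 144·x^2)·Dx^2 + (14 - 18·x - 128·x^2 - 96·x^3)·Dx^3  (order 3).
h: a_k = 0, -3, -5/2, -21/4, -513/32, -16379/320, …
ICs: h(0) = 0, h′(0) = -3, h′′(0) = -5.

f: a_k = -2, -1, 1/4, -1/8, 5/64, -7/128, …
g: a_k = -1, -4, -16, -64, -256, -1024, …
L₀ := lclm(L_f,L_g); ord L₀ ≤ 1+1.
Integrate: L := L₀·Dx.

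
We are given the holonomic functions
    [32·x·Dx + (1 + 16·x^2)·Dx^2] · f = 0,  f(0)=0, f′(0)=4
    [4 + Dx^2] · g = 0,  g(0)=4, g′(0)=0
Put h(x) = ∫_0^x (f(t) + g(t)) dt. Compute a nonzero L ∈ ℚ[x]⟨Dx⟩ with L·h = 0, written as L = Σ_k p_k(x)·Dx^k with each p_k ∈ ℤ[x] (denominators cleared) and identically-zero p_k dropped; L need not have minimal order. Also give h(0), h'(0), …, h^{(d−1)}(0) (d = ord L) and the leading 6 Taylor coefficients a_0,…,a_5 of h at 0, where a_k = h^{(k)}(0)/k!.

L = (-6016·x + 102400·x^3 + 32768·x^5)·Dx^2 + (-28 + 1216·x^2 + 27648·x^4 + 16384·x^6)·Dx^3 + (-1504·x + 25600·x^3 + 8192·x^5)·Dx^4 + (-7 + 304·x^2 + 6912·x^4 + 4096·x^6)·Dx^5  (order 5).
h: a_k = 0, 4, 2, -8/3, -16/3, 8/15, …
ICs: h(0) = 0, h′(0) = 4, h′′(0) = 4, h′′′(0) = -16, h′′′′(0) = -128.

f: a_k = 0, 4, 0, -64/3, 0, 1024/5, …
g: a_k = 4, 0, -8, 0, 8/3, 0, …
Weyl lclm of L_f,L_g ⇒ L₀ (ord ≤ 4).
∫: right-multiply L₀ by Dx.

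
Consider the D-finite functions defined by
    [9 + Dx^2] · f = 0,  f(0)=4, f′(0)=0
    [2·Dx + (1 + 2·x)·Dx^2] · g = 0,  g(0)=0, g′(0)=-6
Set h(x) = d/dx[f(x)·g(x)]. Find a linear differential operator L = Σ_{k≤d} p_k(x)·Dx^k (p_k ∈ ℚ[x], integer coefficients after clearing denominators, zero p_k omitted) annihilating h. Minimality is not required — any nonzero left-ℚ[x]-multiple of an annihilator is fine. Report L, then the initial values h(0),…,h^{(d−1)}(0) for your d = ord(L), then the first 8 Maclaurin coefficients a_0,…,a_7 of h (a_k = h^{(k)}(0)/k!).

f: a_k = 4, 0, -18, 0, 27/2, 0, -81/20, 0, …
g: a_k = 0, -6, 6, -8, 12, -96/5, 32, -384/7, …
Product ⇒ symmetric product L₀, ord ≤ 4.
h=h₀': d/dx-closure on L₀ ⇒ L.
L = (-1890 - 5103·x + 24057·x^2 + 163296·x^3 + 344088·x^4 + 314928·x^5 + 104976·x^6) + (-297 + 1998·x + 19440·x^2 + 51840·x^3 + 58320·x^4 + 23328·x^5)·Dx + (-147 + 738·x + 11106·x^2 + 44064·x^3 + 80352·x^4 + 69984·x^5 + 23328·x^6)·Dx^2 + (-33 + 222·x + 2160·x^2 + 5760·x^3 + 6480·x^4 + 2592·x^5)·Dx^3 + (7 + 145·x + 937·x^2 + 2880·x^3 + 4680·x^4 + 3888·x^5 + 1296·x^6)·Dx^4  (order 4).
h: a_k = -24, 48, 228, -240, -69, -42, 2973/10, -2172/5, …
ICs: h(0) = -24, h′(0) = 48, h′′(0) = 456, h′′′(0) = -1440.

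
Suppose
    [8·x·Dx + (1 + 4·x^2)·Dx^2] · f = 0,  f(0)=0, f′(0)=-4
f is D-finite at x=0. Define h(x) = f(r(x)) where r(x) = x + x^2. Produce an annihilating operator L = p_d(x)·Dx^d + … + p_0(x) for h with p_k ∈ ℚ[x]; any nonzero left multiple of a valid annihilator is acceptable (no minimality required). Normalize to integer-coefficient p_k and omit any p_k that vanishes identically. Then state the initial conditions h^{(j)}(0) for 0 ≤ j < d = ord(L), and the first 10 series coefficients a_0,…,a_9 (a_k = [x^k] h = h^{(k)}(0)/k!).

L = (-2 + 8·x + 32·x^2 + 48·x^3 + 24·x^4)·Dx + (1 + 2·x + 4·x^2 + 16·x^3 + 20·x^4 + 8·x^5)·Dx^2  (order 2).
h: a_k = 0, -4, -4, 16/3, 16, 16/5, -176/3, -640/7, 128, 5312/9, …
ICs: h(0) = 0, h′(0) = -4.

f: a_k = 0, -4, 0, 16/3, 0, -64/5, 0, 256/7, 0, -1024/9, …
Substitute x→r, Dx→(1/r')Dx; clear ⇒ L₀.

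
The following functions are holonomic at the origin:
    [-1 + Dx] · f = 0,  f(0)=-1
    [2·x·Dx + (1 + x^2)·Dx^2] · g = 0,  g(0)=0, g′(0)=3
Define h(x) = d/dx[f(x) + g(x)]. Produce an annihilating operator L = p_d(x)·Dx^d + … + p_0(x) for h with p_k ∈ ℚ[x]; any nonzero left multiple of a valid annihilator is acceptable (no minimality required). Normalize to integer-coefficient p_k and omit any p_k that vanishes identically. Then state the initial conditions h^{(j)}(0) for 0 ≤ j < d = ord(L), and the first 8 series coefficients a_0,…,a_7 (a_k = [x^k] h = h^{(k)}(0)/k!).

f: a_k = -1, -1, -1/2, -1/6, -1/24, -1/120, -1/720, -1/5040, …
g: a_k = 0, 3, 0, -1, 0, 3/5, 0, -3/7, …
h₀=f+g: left-lcm gives L₀, ord ≤ 3.
Derive L from L₀ (diff closure).
L = (2 - 4·x - 2·x^2) + (-3 + 3·x + x^2 - x^3)·Dx + (1 + x + x^2 + x^3)·Dx^2  (order 2).
h: a_k = 2, -1, -7/2, -1/6, 71/24, -1/120, -2161/720, -1/5040, …
ICs: h(0) = 2, h′(0) = -1.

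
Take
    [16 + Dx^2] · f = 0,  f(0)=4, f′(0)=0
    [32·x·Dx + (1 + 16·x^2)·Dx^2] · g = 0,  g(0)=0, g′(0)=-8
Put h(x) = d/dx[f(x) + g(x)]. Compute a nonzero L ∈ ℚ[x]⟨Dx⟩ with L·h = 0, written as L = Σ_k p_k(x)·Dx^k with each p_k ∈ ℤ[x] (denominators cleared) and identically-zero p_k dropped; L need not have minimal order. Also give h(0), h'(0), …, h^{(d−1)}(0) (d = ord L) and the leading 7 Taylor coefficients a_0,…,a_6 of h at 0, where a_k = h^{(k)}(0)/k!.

L = (-5632·x + 114688·x^3 + 131072·x^5) + (-16 + 1792·x^2 + 36864·x^4 + 65536·x^6)·Dx + (-352·x + 7168·x^3 + 8192·x^5)·Dx^2 + (-1 + 112·x^2 + 2304·x^4 + 4096·x^6)·Dx^3  (order 3).
h: a_k = -8, -64, 128, 512/3, -2048, -2048/15, 32768, …
ICs: h(0) = -8, h′(0) = -64, h′′(0) = 256.

f: a_k = 4, 0, -32, 0, 128/3, 0, -1024/45, …
g: a_k = 0, -8, 0, 128/3, 0, -2048/5, 0, …
Sum ⇒ L₀ = lclm(L_f,L_g) in ℚ(x)⟨Dx⟩.
Differentiate: ansatz ord ≤ ord L₀ ⇒ L.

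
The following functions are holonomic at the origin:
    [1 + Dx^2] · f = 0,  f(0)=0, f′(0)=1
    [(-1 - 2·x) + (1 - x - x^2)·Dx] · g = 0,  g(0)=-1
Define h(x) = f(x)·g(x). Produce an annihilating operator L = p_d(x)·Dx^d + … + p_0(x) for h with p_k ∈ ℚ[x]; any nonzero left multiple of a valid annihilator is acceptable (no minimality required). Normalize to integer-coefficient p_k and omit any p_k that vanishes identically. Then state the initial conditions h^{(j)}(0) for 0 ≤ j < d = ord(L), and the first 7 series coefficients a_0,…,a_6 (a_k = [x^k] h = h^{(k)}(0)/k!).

L = (1 + x + x^2) + (2 + 4·x)·Dx + (-1 + x + x^2)·Dx^2  (order 2).
h: a_k = 0, -1, -1, -11/6, -17/6, -187/40, -901/120, …
ICs: h(0) = 0, h′(0) = -1.

f: a_k = 0, 1, 0, -1/6, 0, 1/120, 0, …
g: a_k = -1, -1, -2, -3, -5, -8, -13, …
Sym-product of L_f,L_g gives L₀ (≤ ord 2).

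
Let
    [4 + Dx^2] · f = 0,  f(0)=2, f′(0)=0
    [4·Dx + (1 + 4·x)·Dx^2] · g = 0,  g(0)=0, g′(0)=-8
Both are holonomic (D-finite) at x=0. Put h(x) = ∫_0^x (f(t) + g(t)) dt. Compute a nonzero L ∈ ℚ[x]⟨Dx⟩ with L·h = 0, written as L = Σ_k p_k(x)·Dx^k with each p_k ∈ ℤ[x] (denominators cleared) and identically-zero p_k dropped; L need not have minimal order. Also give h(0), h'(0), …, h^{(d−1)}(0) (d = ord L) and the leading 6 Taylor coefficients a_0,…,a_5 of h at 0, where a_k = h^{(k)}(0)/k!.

L = (400 + 128·x + 256·x^2)·Dx^2 + (36 + 176·x + 192·x^2 + 256·x^3)·Dx^3 + (100 + 32·x + 64·x^2)·Dx^4 + (9 + 44·x + 48·x^2 + 64·x^3)·Dx^5  (order 5).
h: a_k = 0, 2, -4, 4, -32/3, 388/15, …
ICs: h(0) = 0, h′(0) = 2, h′′(0) = -8, h′′′(0) = 24, h′′′′(0) = -256.

f: a_k = 2, 0, -4, 0, 4/3, 0, …
g: a_k = 0, -8, 16, -128/3, 128, -2048/5, …
f+g: L₀ = lclm(L_f,L_g), ord ≤ 2+2.
h=∫h₀ ⇒ L = L₀·Dx.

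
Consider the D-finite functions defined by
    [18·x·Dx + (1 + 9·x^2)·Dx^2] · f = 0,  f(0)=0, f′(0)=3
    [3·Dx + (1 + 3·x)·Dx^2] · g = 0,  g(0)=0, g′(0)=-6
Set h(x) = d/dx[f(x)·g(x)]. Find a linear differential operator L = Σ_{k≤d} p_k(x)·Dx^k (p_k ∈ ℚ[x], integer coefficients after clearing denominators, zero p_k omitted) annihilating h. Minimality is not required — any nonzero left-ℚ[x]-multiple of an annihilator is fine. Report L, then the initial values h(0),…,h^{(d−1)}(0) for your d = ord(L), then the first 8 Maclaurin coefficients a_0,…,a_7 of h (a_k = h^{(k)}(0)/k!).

f: a_k = 0, 3, 0, -9, 0, 243/5, 0, -2187/7, …
g: a_k = 0, -6, 9, -18, 81/2, -486/5, 243, -4374/7, …
f·g: L₀ = L_f ⊗_s L_g, ord ≤ 2·2.
h₀' ⇒ L via d/dx closure of L₀.
L = (648 + 3564·x + 19440·x^2 + 113724·x^3 + 262440·x^4 + 341172·x^5 + 236196·x^7) + (162 + 3348·x + 24948·x^2 + 117612·x^3 + 396576·x^4 + 813564·x^5 + 918540·x^6 + 236196·x^7 + 826686·x^8)·Dx + (36 + 576·x + 5184·x^2 + 25272·x^3 + 87480·x^4 + 227448·x^5 + 419904·x^6 + 472392·x^7 + 236196·x^8 + 472392·x^9)·Dx^2 + (5 + 54·x + 333·x^2 + 1512·x^3 + 5346·x^4 + 14580·x^5 + 30618·x^6 + 52488·x^7 + 59049·x^8 + 39366·x^9 + 59049·x^10)·Dx^3  (order 3).
h: a_k = 0, -36, 81, 0, 405/2, -12636/5, 56133/10, 0, …
ICs: h(0) = 0, h′(0) = -36, h′′(0) = 162.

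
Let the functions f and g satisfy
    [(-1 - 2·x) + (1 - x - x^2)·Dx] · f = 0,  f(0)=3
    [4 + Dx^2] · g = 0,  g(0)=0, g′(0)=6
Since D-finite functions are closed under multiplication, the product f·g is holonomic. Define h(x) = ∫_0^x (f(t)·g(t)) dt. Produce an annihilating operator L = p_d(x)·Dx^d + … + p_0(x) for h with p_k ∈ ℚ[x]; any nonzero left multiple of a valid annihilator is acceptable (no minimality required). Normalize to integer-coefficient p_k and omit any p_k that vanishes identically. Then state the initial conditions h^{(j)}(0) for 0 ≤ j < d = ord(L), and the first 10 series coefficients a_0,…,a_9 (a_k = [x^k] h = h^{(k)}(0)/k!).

f: a_k = 3, 3, 6, 9, 15, 24, 39, 63, 102, 165, …
g: a_k = 0, 6, 0, -4, 0, 4/5, 0, -8/105, 0, 4/945, …
L₀ := L_f ⊗_s L_g (sym. prod.), ord ≤ 2.
h=∫₀ˣh₀: take L = L₀·Dx.
L = (-2 + 4·x + 4·x^2)·Dx + (2 + 4·x)·Dx^2 + (-1 + x + x^2)·Dx^3  (order 3).
h: a_k = 0, 0, 9, 6, 6, 42/5, 57/5, 552/35, 625/28, 10114/315, …
ICs: h(0) = 0, h′(0) = 0, h′′(0) = 18.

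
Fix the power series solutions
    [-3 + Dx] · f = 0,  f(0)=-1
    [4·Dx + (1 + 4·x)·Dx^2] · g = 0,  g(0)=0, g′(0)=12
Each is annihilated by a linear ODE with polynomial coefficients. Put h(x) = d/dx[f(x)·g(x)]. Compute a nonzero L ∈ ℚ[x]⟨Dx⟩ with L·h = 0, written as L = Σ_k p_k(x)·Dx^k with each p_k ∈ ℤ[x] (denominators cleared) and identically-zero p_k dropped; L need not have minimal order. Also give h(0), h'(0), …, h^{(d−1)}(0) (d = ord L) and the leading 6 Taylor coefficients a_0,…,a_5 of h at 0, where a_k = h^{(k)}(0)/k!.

f: a_k = -1, -3, -9/2, -9/2, -27/8, -81/40, …
g: a_k = 0, 12, -24, 64, -192, 3072/5, …
Product ⇒ symmetric product L₀, ord ≤ 2.
h=h₀': d/dx-closure on L₀ ⇒ L.
L = (51 - 72·x + 432·x^2) + (-14 - 288·x^2)·Dx + (-1 + 8·x + 48·x^2)·Dx^2  (order 2).
h: a_k = -12, -24, -138, 216, -2589/2, 5025, …
ICs: h(0) = -12, h′(0) = -24.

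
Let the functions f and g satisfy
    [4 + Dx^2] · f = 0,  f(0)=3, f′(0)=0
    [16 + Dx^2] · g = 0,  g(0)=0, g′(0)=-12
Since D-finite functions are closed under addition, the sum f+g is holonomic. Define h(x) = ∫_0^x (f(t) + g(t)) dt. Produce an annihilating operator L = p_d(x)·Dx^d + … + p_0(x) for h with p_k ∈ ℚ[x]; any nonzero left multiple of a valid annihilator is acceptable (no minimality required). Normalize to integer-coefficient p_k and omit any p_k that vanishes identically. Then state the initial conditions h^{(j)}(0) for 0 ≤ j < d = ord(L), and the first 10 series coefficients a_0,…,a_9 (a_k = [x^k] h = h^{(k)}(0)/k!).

f: a_k = 3, 0, -6, 0, 2, 0, -4/15, 0, 2/105, 0, …
g: a_k = 0, -12, 0, 32, 0, -128/5, 0, 1024/105, 0, -2048/945, …
L₀ := lclm(L_f,L_g); ord L₀ ≤ 2+2.
h=∫h₀ ⇒ L = L₀·Dx.
L = 64·Dx + 20·Dx^3 + Dx^5  (order 5).
h: a_k = 0, 3, -6, -2, 8, 2/5, -64/15, -4/105, 128/105, 2/945, …
ICs: h(0) = 0, h′(0) = 3, h′′(0) = -12, h′′′(0) = -12, h′′′′(0) = 192.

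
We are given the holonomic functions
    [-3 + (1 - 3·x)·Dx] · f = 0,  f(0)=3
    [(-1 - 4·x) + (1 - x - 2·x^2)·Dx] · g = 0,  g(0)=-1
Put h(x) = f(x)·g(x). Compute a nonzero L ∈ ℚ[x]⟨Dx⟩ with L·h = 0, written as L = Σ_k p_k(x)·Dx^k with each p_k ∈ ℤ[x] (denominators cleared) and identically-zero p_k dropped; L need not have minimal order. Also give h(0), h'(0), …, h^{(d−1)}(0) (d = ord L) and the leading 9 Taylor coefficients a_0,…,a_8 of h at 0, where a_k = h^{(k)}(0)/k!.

L = (-4 + 2·x + 18·x^2) + (1 - 4·x + x^2 + 6·x^3)·Dx  (order 1).
h: a_k = -3, -12, -45, -150, -483, -1512, -4665, -14250, -43263, …
ICs: h(0) = -3.

f: a_k = 3, 9, 27, 81, 243, 729, 2187, 6561, 19683, …
g: a_k = -1, -1, -3, -5, -11, -21, -43, -85, -171, …
Sym-product of L_f,L_g gives L₀ (≤ ord 1).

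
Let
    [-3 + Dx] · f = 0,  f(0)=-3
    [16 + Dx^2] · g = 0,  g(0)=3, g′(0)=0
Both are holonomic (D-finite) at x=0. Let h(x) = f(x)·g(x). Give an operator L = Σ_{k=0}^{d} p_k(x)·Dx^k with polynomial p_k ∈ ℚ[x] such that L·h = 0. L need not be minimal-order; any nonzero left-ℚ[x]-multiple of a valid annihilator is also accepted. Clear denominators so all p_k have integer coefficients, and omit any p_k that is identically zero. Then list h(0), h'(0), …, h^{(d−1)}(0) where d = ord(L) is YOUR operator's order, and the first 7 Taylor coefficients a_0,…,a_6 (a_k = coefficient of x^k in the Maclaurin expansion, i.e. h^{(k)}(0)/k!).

L = 25 - 6·Dx + Dx^2  (order 2).
h: a_k = -9, -27, 63/2, 351/2, 1581/8, 711/40, -11753/80, …
ICs: h(0) = -9, h′(0) = -27.

f: a_k = -3, -9, -27/2, -27/2, -81/8, -243/40, -243/80, …
g: a_k = 3, 0, -24, 0, 32, 0, -256/15, …
L₀ := L_f ⊗_s L_g (sym. prod.), ord ≤ 2.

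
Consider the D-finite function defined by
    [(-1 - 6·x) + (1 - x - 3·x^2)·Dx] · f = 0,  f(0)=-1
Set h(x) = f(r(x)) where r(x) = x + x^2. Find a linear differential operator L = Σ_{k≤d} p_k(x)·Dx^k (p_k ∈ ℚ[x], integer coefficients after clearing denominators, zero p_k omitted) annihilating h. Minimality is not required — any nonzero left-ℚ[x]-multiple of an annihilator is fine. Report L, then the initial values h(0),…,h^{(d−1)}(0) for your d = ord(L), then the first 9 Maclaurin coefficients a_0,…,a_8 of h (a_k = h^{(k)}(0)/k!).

f: a_k = -1, -1, -4, -7, -19, -40, -97, -217, -508, …
f∘r: x↦r, Dx↦Dx/r' in L_f ⇒ L₀.
L = (1 + 8·x + 18·x^2 + 12·x^3) + (-1 + x + 4·x^2 + 6·x^3 + 3·x^4)·Dx  (order 1).
h: a_k = -1, -1, -5, -15, -44, -137, -418, -1275, -3901, …
ICs: h(0) = -1.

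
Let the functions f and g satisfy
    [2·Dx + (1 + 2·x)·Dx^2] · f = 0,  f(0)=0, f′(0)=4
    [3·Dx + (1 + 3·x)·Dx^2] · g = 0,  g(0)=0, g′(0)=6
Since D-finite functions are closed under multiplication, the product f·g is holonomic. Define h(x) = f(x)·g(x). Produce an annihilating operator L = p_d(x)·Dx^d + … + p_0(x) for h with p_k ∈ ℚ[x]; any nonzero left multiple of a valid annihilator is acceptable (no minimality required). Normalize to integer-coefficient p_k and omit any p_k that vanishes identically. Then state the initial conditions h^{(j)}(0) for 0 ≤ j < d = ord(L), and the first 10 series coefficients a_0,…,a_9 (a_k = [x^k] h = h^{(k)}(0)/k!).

f: a_k = 0, 4, -4, 16/3, -8, 64/5, -64/3, 256/7, -64, 1024/9, …
g: a_k = 0, 6, -9, 18, -81/2, 486/5, -243, 4374/7, -6561/4, 4374, …
h₀=f·g: eliminate ⇒ L₀, order ≤ 2·2.
L = (156 + 720·x + 864·x^2)·Dx + (310 + 2244·x + 5400·x^2 + 4320·x^3)·Dx^2 + (88 + 860·x + 3132·x^2 + 5040·x^3 + 3024·x^4)·Dx^3 + (5 + 62·x + 305·x^2 + 744·x^3 + 900·x^4 + 432·x^5)·Dx^4  (order 4).
h: a_k = 0, 0, 24, -60, 140, -330, 3978/5, -1964, 173448/35, -89247/7, …
ICs: h(0) = 0, h′(0) = 0, h′′(0) = 48, h′′′(0) = -360.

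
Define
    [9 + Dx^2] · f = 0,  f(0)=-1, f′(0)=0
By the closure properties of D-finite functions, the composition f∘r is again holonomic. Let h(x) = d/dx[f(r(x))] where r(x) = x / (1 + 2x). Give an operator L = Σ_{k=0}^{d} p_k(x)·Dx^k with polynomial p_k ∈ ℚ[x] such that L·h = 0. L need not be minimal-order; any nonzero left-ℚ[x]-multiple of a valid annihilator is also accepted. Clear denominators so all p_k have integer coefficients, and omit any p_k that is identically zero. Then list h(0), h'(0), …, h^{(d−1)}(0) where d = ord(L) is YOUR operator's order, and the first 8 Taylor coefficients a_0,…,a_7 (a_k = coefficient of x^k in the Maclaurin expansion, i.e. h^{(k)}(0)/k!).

L = (33 + 96·x + 96·x^2) + (12 + 72·x + 144·x^2 + 96·x^3)·Dx + (1 + 8·x + 24·x^2 + 32·x^3 + 16·x^4)·Dx^2  (order 2).
h: a_k = 0, 9, -54, 405/2, -585, 54243/40, -47061/20, 188955/112, …
ICs: h(0) = 0, h′(0) = 9.

f: a_k = -1, 0, 9/2, 0, -27/8, 0, 81/80, 0, …
f∘r: x↦r, Dx↦Dx/r' in L_f ⇒ L₀.
h₀' ⇒ L via d/dx closure of L₀.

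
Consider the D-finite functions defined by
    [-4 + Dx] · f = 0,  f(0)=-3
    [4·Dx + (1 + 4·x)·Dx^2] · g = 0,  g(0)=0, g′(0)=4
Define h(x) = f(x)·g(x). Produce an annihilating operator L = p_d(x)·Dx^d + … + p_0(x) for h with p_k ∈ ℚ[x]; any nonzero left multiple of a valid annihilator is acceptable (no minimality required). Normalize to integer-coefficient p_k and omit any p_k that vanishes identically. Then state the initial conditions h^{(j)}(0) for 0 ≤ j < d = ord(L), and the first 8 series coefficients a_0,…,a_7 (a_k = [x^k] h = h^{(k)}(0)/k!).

f: a_k = -3, -12, -24, -32, -32, -128/5, -256/15, -1024/105, …
g: a_k = 0, 4, -8, 64/3, -64, 1024/5, -2048/3, 16384/7, …
f·g: L₀ = L_f ⊗_s L_g, ord ≤ 1·2.
L = 64·x + (-4 - 32·x)·Dx + (1 + 4·x)·Dx^2  (order 2).
h: a_k = 0, -12, -24, -64, 0, -1152/5, 1792/3, -47104/21, …
ICs: h(0) = 0, h′(0) = -12.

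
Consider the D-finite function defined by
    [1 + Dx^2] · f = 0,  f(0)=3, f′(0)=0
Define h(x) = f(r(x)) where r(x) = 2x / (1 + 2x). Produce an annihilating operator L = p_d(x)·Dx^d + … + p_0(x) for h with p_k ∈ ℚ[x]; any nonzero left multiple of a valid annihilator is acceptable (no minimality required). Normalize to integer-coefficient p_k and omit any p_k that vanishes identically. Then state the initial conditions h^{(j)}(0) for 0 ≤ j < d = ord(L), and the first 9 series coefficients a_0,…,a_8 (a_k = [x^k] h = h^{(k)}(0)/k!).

L = 4 + (4 + 24·x + 48·x^2 + 32·x^3)·Dx + (1 + 8·x + 24·x^2 + 32·x^3 + 16·x^4)·Dx^2  (order 2).
h: a_k = 3, 0, -6, 24, -70, 176, -6004/15, 4176/5, -33398/21, …
ICs: h(0) = 3, h′(0) = 0.

f: a_k = 3, 0, -3/2, 0, 1/8, 0, -1/240, 0, 1/13440, …
Change of var in L_f (x↦r) gives L₀.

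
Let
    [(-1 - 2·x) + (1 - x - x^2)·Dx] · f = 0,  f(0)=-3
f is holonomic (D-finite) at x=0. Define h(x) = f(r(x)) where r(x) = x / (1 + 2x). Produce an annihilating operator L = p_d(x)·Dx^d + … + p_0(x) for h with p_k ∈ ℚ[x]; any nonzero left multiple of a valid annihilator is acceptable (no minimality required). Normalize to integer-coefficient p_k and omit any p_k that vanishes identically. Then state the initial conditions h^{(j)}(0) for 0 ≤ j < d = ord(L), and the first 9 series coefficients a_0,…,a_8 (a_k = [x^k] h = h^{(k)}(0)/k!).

f: a_k = -3, -3, -6, -9, -15, -24, -39, -63, -102, …
h₀=f(r): pull back L_f along r ⇒ L₀.
L = (-1 - 4·x) + (1 + 5·x + 7·x^2 + 2·x^3)·Dx  (order 1).
h: a_k = -3, -3, 0, 3, -9, 24, -63, 165, -432, …
ICs: h(0) = -3.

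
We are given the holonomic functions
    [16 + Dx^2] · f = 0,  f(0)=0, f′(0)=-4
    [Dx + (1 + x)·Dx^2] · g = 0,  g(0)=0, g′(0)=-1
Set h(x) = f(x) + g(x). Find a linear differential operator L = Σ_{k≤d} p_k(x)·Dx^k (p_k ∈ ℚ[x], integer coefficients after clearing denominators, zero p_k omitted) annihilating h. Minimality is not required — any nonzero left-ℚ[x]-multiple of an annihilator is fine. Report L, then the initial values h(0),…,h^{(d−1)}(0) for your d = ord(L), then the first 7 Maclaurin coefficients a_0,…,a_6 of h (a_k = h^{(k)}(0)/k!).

L = (176 + 256·x + 128·x^2)·Dx + (144 + 400·x + 384·x^2 + 128·x^3)·Dx^2 + (11 + 16·x + 8·x^2)·Dx^3 + (9 + 25·x + 24·x^2 + 8·x^3)·Dx^4  (order 4).
h: a_k = 0, -5, 1/2, 31/3, 1/4, -131/15, 1/6, …
ICs: h(0) = 0, h′(0) = -5, h′′(0) = 1, h′′′(0) = 62.

f: a_k = 0, -4, 0, 32/3, 0, -128/15, 0, …
g: a_k = 0, -1, 1/2, -1/3, 1/4, -1/5, 1/6, …
Sum ⇒ L₀ = lclm(L_f,L_g) in ℚ(x)⟨Dx⟩.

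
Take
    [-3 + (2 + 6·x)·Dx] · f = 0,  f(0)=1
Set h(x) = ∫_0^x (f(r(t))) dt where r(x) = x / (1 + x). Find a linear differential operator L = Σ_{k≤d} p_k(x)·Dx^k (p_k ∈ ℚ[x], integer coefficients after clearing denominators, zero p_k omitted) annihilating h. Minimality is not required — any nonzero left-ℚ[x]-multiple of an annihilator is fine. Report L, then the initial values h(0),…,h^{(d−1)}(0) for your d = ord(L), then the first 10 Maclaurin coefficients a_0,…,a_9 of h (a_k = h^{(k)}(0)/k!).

L = -3·Dx + (2 + 10·x + 8·x^2)·Dx^2  (order 2).
h: a_k = 0, 1, 3/4, -7/8, 87/64, -1677/640, 3023/512, -106305/7168, 658335/16384, -11301055/98304, …
ICs: h(0) = 0, h′(0) = 1.

f: a_k = 1, 3/2, -9/8, 27/16, -405/128, 1701/256, -15309/1024, 72171/2048, -2814669/32768, 14073345/65536, …
Change of var in L_f (x↦r) gives L₀.
Integrate: L := L₀·Dx.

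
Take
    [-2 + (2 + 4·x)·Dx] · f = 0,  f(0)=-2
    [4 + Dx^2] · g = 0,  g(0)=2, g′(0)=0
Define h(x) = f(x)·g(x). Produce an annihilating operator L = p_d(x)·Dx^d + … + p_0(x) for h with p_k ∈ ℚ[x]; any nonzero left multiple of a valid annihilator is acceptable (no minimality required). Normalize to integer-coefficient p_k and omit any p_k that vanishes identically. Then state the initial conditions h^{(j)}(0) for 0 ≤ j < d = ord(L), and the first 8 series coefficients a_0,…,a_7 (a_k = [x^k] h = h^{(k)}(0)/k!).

f: a_k = -2, -2, 1, -1, 5/4, -7/4, 21/8, -33/8, …
g: a_k = 2, 0, -4, 0, 4/3, 0, -8/45, 0, …
h₀=f·g: eliminate ⇒ L₀, order ≤ 1·2.
L = (7 + 16·x + 16·x^2) + (-2 - 4·x)·Dx + (1 + 4·x + 4·x^2)·Dx^2  (order 2).
h: a_k = -4, -4, 10, 6, -25/6, -13/6, 349/180, -401/180, …
ICs: h(0) = -4, h′(0) = -4.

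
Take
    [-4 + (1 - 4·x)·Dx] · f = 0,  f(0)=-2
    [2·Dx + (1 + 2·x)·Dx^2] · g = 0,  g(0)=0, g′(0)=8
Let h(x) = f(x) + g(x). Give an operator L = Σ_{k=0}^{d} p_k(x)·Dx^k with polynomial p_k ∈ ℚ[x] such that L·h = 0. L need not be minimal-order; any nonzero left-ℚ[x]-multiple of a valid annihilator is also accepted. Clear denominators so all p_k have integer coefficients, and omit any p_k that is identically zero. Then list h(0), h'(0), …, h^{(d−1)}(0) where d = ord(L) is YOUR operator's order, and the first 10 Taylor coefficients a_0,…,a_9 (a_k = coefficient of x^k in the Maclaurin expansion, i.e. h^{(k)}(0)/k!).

L = (128 + 64·x)·Dx + (44 + 224·x + 128·x^2)·Dx^2 + (-5 + 6·x + 48·x^2 + 32·x^3)·Dx^3  (order 3).
h: a_k = -2, 0, -40, -352/3, -528, -10112/5, -24704/3, -228864/7, -131200, -4716544/9, …
ICs: h(0) = -2, h′(0) = 0, h′′(0) = -80.

f: a_k = -2, -8, -32, -128, -512, -2048, -8192, -32768, -131072, -524288, …
g: a_k = 0, 8, -8, 32/3, -16, 128/5, -128/3, 512/7, -128, 2048/9, …
f+g: L₀ = lclm(L_f,L_g), ord ≤ 1+2.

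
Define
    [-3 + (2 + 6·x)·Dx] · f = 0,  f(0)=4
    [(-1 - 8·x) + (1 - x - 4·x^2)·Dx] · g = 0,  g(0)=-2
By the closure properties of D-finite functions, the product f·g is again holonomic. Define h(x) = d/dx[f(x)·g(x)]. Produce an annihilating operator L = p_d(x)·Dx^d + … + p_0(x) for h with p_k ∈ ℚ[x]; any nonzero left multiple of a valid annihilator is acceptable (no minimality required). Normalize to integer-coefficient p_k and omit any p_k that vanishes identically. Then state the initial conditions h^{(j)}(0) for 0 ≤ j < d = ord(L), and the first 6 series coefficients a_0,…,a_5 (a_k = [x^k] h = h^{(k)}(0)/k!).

f: a_k = 4, 6, -9/2, 27/4, -405/32, 1701/64, …
g: a_k = -2, -2, -10, -18, -58, -130, …
f·g: L₀ = L_f ⊗_s L_g, ord ≤ 1·1.
Differentiate: ansatz ord ≤ ord L₀ ⇒ L.
L = (43 + 474·x + 1491·x^2 + 2280·x^3 + 2160·x^4) + (-10 - 58·x - 78·x^2 + 242·x^3 + 960·x^4 + 864·x^5)·Dx  (order 1).
h: a_k = -20, -86, -819/2, -4531/4, -141175/32, -727869/64, …
ICs: h(0) = -20.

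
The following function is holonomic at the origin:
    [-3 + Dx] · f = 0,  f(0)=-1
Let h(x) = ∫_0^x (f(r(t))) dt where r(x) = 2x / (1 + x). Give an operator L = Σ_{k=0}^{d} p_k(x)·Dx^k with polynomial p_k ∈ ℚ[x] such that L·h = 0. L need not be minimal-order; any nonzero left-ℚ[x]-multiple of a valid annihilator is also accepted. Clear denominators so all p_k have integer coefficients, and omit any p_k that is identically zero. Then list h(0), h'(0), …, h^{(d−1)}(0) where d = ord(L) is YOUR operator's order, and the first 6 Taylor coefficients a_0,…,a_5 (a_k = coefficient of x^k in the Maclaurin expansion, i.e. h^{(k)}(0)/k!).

L = -6·Dx + (1 + 2·x + x^2)·Dx^2  (order 2).
h: a_k = 0, -1, -3, -4, -3/2, 6/5, …
ICs: h(0) = 0, h′(0) = -1.

f: a_k = -1, -3, -9/2, -9/2, -27/8, -81/40, …
Change of var in L_f (x↦r) gives L₀.
h=∫₀ˣh₀: take L = L₀·Dx.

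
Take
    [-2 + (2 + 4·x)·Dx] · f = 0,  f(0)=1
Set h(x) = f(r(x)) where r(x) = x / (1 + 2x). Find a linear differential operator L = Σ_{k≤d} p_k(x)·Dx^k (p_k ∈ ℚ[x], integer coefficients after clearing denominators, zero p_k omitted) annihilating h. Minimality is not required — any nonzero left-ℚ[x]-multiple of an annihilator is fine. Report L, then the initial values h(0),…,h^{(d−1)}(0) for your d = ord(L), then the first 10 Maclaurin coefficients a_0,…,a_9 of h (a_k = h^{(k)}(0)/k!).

L = -1 + (1 + 6·x + 8·x^2)·Dx  (order 1).
h: a_k = 1, 1, -5/2, 13/2, -141/8, 399/8, -2353/16, 7205/16, -182461/128, 594203/128, …
ICs: h(0) = 1.

f: a_k = 1, 1, -1/2, 1/2, -5/8, 7/8, -21/16, 33/16, -429/128, 715/128, …
L₀ from L_f via x↦r, Dx↦r'^{-1}Dx.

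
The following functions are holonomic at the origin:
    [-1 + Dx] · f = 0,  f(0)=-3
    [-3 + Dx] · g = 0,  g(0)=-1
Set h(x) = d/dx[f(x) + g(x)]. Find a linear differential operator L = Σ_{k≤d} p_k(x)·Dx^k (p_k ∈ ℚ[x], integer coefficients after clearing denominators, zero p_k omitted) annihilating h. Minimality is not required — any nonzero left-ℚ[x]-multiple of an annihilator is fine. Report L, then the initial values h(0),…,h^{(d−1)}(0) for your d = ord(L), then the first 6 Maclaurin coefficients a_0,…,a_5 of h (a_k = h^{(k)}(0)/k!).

L = 3 - 4·Dx + Dx^2  (order 2).
h: a_k = -6, -12, -15, -14, -41/4, -61/10, …
ICs: h(0) = -6, h′(0) = -12.

f: a_k = -3, -3, -3/2, -1/2, -1/8, -1/40, …
g: a_k = -1, -3, -9/2, -9/2, -27/8, -81/40, …
Weyl lclm of L_f,L_g ⇒ L₀ (ord ≤ 2).
Derive L from L₀ (diff closure).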